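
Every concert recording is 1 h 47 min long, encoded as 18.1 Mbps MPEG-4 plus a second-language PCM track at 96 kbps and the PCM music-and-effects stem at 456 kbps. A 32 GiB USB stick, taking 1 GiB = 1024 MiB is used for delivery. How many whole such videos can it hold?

2

1 h 47 min = 107 min = 6420 s
Audio total: 96 + 456 = 552 kbps = 0.552 Mbps.
Total bitrate: 18.652 Mbps.
Per item: 18.652 Mbps × 6420 s = 119,746 Mb = 14,968 MB.
Capacity: 32 GiB = 274,878 Mb; 2.30 items → 2 complete.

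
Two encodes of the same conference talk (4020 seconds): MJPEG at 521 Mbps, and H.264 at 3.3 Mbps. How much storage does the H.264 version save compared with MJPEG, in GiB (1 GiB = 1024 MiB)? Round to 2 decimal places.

242.28 GiB

MJPEG: 521.000 Mbps × 4020 s = 2094420.0 Mb = 243.823 GiB.
H.264: 3.300 Mbps × 4020 s = 13266.0 Mb = 1.544 GiB.
Saving: 243.823 − 1.544 = 242.278 GiB.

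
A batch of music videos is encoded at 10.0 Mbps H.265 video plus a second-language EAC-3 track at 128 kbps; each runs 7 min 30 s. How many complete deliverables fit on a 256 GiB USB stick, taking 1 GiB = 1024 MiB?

482

7 min 30 s = 450 s
Audio: 128 kbps = 0.128 Mbps.
Total bitrate: 10.128 Mbps.
Per item: 10.128 Mbps × 450 s = 4,558 Mb = 569.7 MB.
Capacity: 256 GiB = 2,199,023 Mb; 482.50 items → 482 complete.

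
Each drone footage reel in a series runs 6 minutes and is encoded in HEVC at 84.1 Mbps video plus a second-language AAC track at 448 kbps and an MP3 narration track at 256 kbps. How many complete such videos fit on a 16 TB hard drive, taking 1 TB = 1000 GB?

4192

6 min = 360 s
Audio total: 448 + 256 = 704 kbps = 0.704 Mbps.
Total bitrate: 84.804 Mbps.
Per item: 84.804 Mbps × 360 s = 30,529 Mb = 3,816 MB.
Capacity: 16 TB = 128,000,000 Mb; 4192.67 items → 4192 complete.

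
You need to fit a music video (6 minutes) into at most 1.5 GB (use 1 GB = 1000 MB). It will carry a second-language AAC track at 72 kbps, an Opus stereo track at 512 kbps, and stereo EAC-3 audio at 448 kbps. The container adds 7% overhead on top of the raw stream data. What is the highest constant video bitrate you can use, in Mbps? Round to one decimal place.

Budget: 1.5 GB = 12000.0 Mb.
Stream payload after overhead: 12000.0 / 1.07 = 11215.0 Mb.
6 min = 360 s
Total bitrate budget: 11215.0 Mb / 360 s = 31.153 Mbps.
Audio total: 72 + 512 + 448 = 1032 kbps = 1.032 Mbps.
Video: 31.153 − 1.032 = 30.121 Mbps.

30.1 Mbps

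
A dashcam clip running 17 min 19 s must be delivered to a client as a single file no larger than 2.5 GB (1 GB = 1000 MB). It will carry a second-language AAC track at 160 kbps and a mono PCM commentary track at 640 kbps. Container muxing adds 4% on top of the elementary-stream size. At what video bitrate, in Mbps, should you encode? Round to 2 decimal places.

Budget: 2.5 GB = 20000.0 Mb.
Stream payload after overhead: 20000.0 / 1.04 = 19230.8 Mb.
17 min 19 s = 1039 s
Total bitrate budget: 19230.8 Mb / 1039 s = 18.509 Mbps.
Audio total: 160 + 640 = 800 kbps = 0.800 Mbps.
Video: 18.509 − 0.800 = 17.709 Mbps.

17.71 Mbps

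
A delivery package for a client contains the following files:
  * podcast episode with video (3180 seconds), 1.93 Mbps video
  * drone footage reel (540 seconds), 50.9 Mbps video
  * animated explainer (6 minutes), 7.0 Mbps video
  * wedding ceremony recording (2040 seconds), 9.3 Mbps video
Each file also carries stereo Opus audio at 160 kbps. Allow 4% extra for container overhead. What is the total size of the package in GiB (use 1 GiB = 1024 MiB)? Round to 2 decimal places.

Audio: 160 kbps = 0.160 Mbps.
podcast episode with video: 2.090 Mbps × 3180 s × 1.04 = 6912.0 Mb
drone footage reel: 51.060 Mbps × 540 s × 1.04 = 28675.3 Mb
animated explainer: 7.160 Mbps × 360 s × 1.04 = 2680.7 Mb
wedding ceremony recording: 9.460 Mbps × 2040 s × 1.04 = 20070.3 Mb
Total: 58338.4 Mb = 7292.3 MB.
= 6.791 GiB.

6.79 GiB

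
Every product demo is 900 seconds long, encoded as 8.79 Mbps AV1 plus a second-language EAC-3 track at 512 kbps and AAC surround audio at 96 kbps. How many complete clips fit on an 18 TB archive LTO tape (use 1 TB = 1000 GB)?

17024

Audio total: 512 + 96 = 608 kbps = 0.608 Mbps.
Total bitrate: 9.398 Mbps.
Per item: 9.398 Mbps × 900 s = 8,458 Mb = 1,057 MB.
Capacity: 18 TB = 144,000,000 Mb; 17024.90 items → 17024 complete.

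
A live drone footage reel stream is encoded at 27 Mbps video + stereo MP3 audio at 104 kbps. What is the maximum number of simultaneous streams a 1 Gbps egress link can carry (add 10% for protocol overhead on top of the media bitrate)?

33

Audio: 104 kbps = 0.104 Mbps.
Per-viewer media rate: 27.104 Mbps.
On the wire with 10% overhead: 29.814 Mbps.
1 Gbps = 1,000 Mbps; 1,000 / 29.814 = 33.54 → 33 viewers.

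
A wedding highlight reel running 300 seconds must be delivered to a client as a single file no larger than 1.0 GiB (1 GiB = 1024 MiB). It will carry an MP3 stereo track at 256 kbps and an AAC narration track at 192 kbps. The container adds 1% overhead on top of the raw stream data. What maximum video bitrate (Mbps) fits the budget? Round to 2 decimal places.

Budget: 1.0 GiB = 8589.9 Mb.
Stream payload after overhead: 8589.9 / 1.01 = 8504.9 Mb.
Total bitrate budget: 8504.9 Mb / 300 s = 28.350 Mbps.
Audio total: 256 + 192 = 448 kbps = 0.448 Mbps.
Video: 28.350 − 0.448 = 27.902 Mbps.

27.90 Mbps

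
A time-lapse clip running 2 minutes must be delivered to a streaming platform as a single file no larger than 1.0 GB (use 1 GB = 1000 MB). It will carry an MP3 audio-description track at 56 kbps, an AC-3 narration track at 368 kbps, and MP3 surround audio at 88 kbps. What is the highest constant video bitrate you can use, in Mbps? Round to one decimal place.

Budget: 1.0 GB = 8000.0 Mb.
2 min = 120 s
Total bitrate budget: 8000.0 Mb / 120 s = 66.667 Mbps.
Audio total: 56 + 368 + 88 = 512 kbps = 0.512 Mbps.
Video: 66.667 − 0.512 = 66.155 Mbps.

66.2 Mbps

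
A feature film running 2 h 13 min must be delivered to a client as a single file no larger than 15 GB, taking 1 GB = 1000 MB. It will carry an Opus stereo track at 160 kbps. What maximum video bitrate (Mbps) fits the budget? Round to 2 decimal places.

14.88 Mbps

Budget: 15 GB = 120000.0 Mb.
2 h 13 min = 133 min = 7980 s
Total bitrate budget: 120000.0 Mb / 7980 s = 15.038 Mbps.
Audio: 160 kbps = 0.160 Mbps.
Video: 15.038 − 0.160 = 14.878 Mbps.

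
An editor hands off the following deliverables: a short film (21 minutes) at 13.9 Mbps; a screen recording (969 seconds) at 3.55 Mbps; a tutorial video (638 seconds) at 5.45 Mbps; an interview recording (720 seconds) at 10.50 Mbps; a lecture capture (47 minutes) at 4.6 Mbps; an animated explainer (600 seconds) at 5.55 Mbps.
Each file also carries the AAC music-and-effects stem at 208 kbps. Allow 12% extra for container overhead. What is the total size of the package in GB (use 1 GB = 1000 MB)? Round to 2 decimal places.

6.97 GB

Audio: 208 kbps = 0.208 Mbps.
short film: 14.108 Mbps × 1260 s × 1.12 = 19909.2 Mb
screen recording: 3.758 Mbps × 969 s × 1.12 = 4078.5 Mb
tutorial video: 5.658 Mbps × 638 s × 1.12 = 4043.0 Mb
interview recording: 10.708 Mbps × 720 s × 1.12 = 8634.9 Mb
lecture capture: 4.808 Mbps × 2820 s × 1.12 = 15185.6 Mb
animated explainer: 5.758 Mbps × 600 s × 1.12 = 3869.4 Mb
Total: 55720.6 Mb = 6965.1 MB.
= 6.965 GB.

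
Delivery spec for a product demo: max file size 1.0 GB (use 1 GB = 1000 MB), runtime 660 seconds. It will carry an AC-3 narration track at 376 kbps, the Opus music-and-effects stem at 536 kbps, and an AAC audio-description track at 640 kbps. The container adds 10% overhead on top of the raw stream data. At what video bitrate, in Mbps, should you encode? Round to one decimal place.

9.5 Mbps

Budget: 1.0 GB = 8000.0 Mb.
Stream payload after overhead: 8000.0 / 1.10 = 7272.7 Mb.
Total bitrate budget: 7272.7 Mb / 660 s = 11.019 Mbps.
Audio total: 376 + 536 + 640 = 1552 kbps = 1.552 Mbps.
Video: 11.019 − 1.552 = 9.467 Mbps.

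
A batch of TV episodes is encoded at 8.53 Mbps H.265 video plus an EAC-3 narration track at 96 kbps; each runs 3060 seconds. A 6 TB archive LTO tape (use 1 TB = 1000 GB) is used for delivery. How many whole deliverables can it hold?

Audio: 96 kbps = 0.096 Mbps.
Total bitrate: 8.626 Mbps.
Per item: 8.626 Mbps × 3060 s = 26,396 Mb = 3,299 MB.
Capacity: 6 TB = 48,000,000 Mb; 1818.49 items → 1818 complete.

1818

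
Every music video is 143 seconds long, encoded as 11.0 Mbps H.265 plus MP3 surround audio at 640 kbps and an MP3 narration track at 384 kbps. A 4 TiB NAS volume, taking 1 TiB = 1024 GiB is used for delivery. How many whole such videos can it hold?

20462

Audio total: 640 + 384 = 1024 kbps = 1.024 Mbps.
Total bitrate: 12.024 Mbps.
Per item: 12.024 Mbps × 143 s = 1,719 Mb = 214.9 MB.
Capacity: 4 TiB = 35,184,372 Mb; 20462.79 items → 20462 complete.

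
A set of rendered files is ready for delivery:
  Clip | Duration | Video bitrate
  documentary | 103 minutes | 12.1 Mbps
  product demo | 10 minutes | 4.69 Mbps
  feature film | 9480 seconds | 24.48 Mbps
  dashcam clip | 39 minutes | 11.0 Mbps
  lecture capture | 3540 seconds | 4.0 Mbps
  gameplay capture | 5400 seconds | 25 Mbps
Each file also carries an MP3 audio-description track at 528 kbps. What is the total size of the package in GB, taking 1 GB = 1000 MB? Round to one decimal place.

62.4 GB

Audio: 528 kbps = 0.528 Mbps.
documentary: 12.628 Mbps × 6180 s = 78041.0 Mb
product demo: 5.218 Mbps × 600 s = 3130.8 Mb
feature film: 25.008 Mbps × 9480 s = 237075.8 Mb
dashcam clip: 11.528 Mbps × 2340 s = 26975.5 Mb
lecture capture: 4.528 Mbps × 3540 s = 16029.1 Mb
gameplay capture: 25.528 Mbps × 5400 s = 137851.2 Mb
Total: 499103.5 Mb = 62387.9 MB.
= 62.39 GB.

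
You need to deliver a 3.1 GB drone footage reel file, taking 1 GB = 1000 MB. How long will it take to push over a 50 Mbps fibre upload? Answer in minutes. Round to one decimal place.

8.3 minutes

File: 3.1 GB = 24800.0 Mb.
At 50 Mbps: 24800.0 / 50 = 496.0 s ≈ 8.27 minutes.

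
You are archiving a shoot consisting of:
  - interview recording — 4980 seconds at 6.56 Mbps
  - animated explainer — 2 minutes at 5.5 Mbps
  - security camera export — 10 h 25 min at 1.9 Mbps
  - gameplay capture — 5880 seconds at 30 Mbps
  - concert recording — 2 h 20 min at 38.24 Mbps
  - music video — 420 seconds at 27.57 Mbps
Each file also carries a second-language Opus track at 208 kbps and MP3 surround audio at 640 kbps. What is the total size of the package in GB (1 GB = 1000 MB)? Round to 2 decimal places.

Audio total: 208 + 640 = 848 kbps = 0.848 Mbps.
interview recording: 7.408 Mbps × 4980 s = 36891.8 Mb
animated explainer: 6.348 Mbps × 120 s = 761.8 Mb
security camera export: 2.748 Mbps × 37500 s = 103050.0 Mb
gameplay capture: 30.848 Mbps × 5880 s = 181386.2 Mb
concert recording: 39.088 Mbps × 8400 s = 328339.2 Mb
music video: 28.418 Mbps × 420 s = 11935.6 Mb
Total: 662364.6 Mb = 82795.6 MB.
= 82.80 GB.

82.80 GB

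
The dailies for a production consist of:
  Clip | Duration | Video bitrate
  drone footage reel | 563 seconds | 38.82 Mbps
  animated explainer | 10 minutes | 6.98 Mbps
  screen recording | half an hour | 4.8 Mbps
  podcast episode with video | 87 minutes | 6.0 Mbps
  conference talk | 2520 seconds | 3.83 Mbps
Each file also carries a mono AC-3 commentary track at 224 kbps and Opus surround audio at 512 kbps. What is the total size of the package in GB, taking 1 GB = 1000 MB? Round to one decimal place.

10.4 GB

Audio total: 224 + 512 = 736 kbps = 0.736 Mbps.
drone footage reel: 39.556 Mbps × 563 s = 22270.0 Mb
animated explainer: 7.716 Mbps × 600 s = 4629.6 Mb
screen recording: 5.536 Mbps × 1800 s = 9964.8 Mb
podcast episode with video: 6.736 Mbps × 5220 s = 35161.9 Mb
conference talk: 4.566 Mbps × 2520 s = 11506.3 Mb
Total: 83532.7 Mb = 10441.6 MB.
= 10.44 GB.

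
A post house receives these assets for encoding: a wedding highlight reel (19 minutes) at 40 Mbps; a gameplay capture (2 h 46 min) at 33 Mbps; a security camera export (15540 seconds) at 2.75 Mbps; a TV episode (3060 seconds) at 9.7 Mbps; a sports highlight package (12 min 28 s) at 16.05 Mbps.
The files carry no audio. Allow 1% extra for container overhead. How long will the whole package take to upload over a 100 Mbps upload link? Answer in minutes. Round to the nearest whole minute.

wedding highlight reel: 40.000 Mbps × 1140 s × 1.01 = 46056.0 Mb
gameplay capture: 33.000 Mbps × 9960 s × 1.01 = 331966.8 Mb
security camera export: 2.750 Mbps × 15540 s × 1.01 = 43162.3 Mb
TV episode: 9.700 Mbps × 3060 s × 1.01 = 29978.8 Mb
sports highlight package: 16.050 Mbps × 748 s × 1.01 = 12125.5 Mb
Total: 463289.4 Mb = 57911.2 MB.
At 100 Mbps: 463289.4 / 100 = 4633 s ≈ 77.2 minutes.

77 minutes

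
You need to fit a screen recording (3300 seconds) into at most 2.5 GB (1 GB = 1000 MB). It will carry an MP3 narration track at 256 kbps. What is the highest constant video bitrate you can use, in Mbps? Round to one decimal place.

Budget: 2.5 GB = 20000.0 Mb.
Total bitrate budget: 20000.0 Mb / 3300 s = 6.061 Mbps.
Audio: 256 kbps = 0.256 Mbps.
Video: 6.061 − 0.256 = 5.805 Mbps.

5.8 Mbps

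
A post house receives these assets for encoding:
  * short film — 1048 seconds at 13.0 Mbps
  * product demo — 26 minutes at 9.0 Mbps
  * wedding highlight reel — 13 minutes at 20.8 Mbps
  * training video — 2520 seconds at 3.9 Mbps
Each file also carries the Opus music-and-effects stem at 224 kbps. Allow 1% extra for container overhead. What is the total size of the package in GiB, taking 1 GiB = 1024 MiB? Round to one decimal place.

6.5 GiB

Audio: 224 kbps = 0.224 Mbps.
short film: 13.224 Mbps × 1048 s × 1.01 = 13997.3 Mb
product demo: 9.224 Mbps × 1560 s × 1.01 = 14533.3 Mb
wedding highlight reel: 21.024 Mbps × 780 s × 1.01 = 16562.7 Mb
training video: 4.124 Mbps × 2520 s × 1.01 = 10496.4 Mb
Total: 55589.8 Mb = 6948.7 MB.
= 6.472 GiB.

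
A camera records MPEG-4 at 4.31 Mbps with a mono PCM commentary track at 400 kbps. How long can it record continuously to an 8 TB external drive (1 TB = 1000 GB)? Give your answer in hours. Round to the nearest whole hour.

Audio: 400 kbps = 0.400 Mbps.
Total bitrate: 4.31 + 0.400 = 4.710 Mbps.
Capacity: 8 TB = 64,000,000 Mb.
Recording time: 64,000,000 / 4.710 = 13,588,110 s ≈ 3,774 hours.

3774 hours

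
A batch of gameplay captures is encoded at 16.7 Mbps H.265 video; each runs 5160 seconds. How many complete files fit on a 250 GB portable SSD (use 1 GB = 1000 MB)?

23

Per item: 16.700 Mbps × 5160 s = 86,172 Mb = 10,772 MB.
Capacity: 250 GB = 2,000,000 Mb; 23.21 items → 23 complete.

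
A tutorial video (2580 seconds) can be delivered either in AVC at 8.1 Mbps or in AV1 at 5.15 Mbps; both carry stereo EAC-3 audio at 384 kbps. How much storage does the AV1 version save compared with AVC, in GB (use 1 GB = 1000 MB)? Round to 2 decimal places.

0.95 GB

Audio: 384 kbps = 0.384 Mbps.
AVC: 8.484 Mbps × 2580 s = 21888.7 Mb = 2.736 GB.
AV1: 5.534 Mbps × 2580 s = 14277.7 Mb = 1.785 GB.
Saving: 2.736 − 1.785 = 0.951 GB.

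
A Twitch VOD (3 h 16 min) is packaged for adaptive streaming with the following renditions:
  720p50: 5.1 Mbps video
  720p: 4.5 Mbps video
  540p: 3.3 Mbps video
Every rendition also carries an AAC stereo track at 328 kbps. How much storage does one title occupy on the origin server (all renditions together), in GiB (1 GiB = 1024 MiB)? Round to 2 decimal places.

19.01 GiB

3 h 16 min = 196 min = 11760 s
Audio: 328 kbps = 0.328 Mbps.
Sum of rendition bitrates: (5.1+0.328) + (4.5+0.328) + (3.3+0.328) = 13.884 Mbps.
× 11760 s = 163,276 Mb = 20,409 MB = 19.01 GiB.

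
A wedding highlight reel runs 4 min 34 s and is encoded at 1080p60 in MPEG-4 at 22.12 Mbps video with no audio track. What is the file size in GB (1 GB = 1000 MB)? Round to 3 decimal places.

4 min 34 s = 274 s
Total bitrate: 22.12 Mbps.
Stream data: 22.120 Mbps × 274 s = 6060.9 Mb.
6,061 Mb ÷ 8 = 757.6 MB → 0.7576 GB.

0.758 GB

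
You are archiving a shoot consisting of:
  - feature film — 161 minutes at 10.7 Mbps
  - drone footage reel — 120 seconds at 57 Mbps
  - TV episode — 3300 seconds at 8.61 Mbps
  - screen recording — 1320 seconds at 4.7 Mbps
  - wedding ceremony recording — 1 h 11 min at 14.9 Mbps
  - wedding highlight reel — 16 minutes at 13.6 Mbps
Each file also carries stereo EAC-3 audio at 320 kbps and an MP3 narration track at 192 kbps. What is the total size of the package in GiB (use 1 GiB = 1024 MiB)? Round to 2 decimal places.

Audio total: 320 + 192 = 512 kbps = 0.512 Mbps.
feature film: 11.212 Mbps × 9660 s = 108307.9 Mb
drone footage reel: 57.512 Mbps × 120 s = 6901.4 Mb
TV episode: 9.122 Mbps × 3300 s = 30102.6 Mb
screen recording: 5.212 Mbps × 1320 s = 6879.8 Mb
wedding ceremony recording: 15.412 Mbps × 4260 s = 65655.1 Mb
wedding highlight reel: 14.112 Mbps × 960 s = 13547.5 Mb
Total: 231394.4 Mb = 28924.3 MB.
= 26.94 GiB.

26.94 GiB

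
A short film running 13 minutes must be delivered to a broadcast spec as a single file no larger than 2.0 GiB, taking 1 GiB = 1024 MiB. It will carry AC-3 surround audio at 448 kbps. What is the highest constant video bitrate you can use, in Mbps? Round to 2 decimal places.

21.58 Mbps

Budget: 2.0 GiB = 17179.9 Mb.
13 min = 780 s
Total bitrate budget: 17179.9 Mb / 780 s = 22.025 Mbps.
Audio: 448 kbps = 0.448 Mbps.
Video: 22.025 − 0.448 = 21.577 Mbps.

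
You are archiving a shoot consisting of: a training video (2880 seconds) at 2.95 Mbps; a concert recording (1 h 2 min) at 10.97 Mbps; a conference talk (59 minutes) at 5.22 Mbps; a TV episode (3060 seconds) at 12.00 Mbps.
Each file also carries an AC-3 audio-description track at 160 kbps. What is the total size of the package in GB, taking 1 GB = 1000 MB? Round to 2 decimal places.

Audio: 160 kbps = 0.160 Mbps.
training video: 3.110 Mbps × 2880 s = 8956.8 Mb
concert recording: 11.130 Mbps × 3720 s = 41403.6 Mb
conference talk: 5.380 Mbps × 3540 s = 19045.2 Mb
TV episode: 12.160 Mbps × 3060 s = 37209.6 Mb
Total: 106615.2 Mb = 13326.9 MB.
= 13.33 GB.

13.33 GB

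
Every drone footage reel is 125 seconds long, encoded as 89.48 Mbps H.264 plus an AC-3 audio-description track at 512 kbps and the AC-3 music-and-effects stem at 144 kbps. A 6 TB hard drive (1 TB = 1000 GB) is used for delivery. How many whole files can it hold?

4260

Audio total: 512 + 144 = 656 kbps = 0.656 Mbps.
Total bitrate: 90.136 Mbps.
Per item: 90.136 Mbps × 125 s = 11,267 Mb = 1,408 MB.
Capacity: 6 TB = 48,000,000 Mb; 4260.23 items → 4260 complete.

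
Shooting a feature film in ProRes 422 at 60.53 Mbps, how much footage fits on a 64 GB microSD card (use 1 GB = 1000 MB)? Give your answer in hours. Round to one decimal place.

2.3 hours

Capacity: 64 GB = 512,000 Mb.
Recording time: 512,000 / 60.530 = 8,459 s ≈ 2.35 hours.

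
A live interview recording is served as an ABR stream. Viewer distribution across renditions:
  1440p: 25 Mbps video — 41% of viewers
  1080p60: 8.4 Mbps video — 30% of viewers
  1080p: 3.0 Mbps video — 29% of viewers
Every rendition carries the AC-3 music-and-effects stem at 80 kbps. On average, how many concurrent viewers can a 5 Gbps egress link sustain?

Audio: 80 kbps = 0.080 Mbps.
Average per-viewer bitrate: 0.41×25.080 + 0.30×8.480 + 0.29×3.080 = 13.720 Mbps.
5 Gbps = 5,000 Mbps; 5,000 / 13.720 = 364.43 → 364.

364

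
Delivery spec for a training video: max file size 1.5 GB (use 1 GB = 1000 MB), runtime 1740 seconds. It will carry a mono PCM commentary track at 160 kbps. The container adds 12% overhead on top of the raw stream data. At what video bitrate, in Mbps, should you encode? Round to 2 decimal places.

6.00 Mbps

Budget: 1.5 GB = 12000.0 Mb.
Stream payload after overhead: 12000.0 / 1.12 = 10714.3 Mb.
Total bitrate budget: 10714.3 Mb / 1740 s = 6.158 Mbps.
Audio: 160 kbps = 0.160 Mbps.
Video: 6.158 − 0.160 = 5.998 Mbps.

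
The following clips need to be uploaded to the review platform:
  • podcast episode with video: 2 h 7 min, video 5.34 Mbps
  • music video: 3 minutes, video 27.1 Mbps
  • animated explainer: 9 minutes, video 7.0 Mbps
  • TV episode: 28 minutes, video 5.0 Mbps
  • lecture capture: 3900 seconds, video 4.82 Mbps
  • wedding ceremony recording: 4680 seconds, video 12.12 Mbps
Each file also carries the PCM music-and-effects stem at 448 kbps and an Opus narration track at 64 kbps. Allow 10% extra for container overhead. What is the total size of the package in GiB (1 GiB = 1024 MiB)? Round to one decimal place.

Audio total: 448 + 64 = 512 kbps = 0.512 Mbps.
podcast episode with video: 5.852 Mbps × 7620 s × 1.10 = 49051.5 Mb
music video: 27.612 Mbps × 180 s × 1.10 = 5467.2 Mb
animated explainer: 7.512 Mbps × 540 s × 1.10 = 4462.1 Mb
TV episode: 5.512 Mbps × 1680 s × 1.10 = 10186.2 Mb
lecture capture: 5.332 Mbps × 3900 s × 1.10 = 22874.3 Mb
wedding ceremony recording: 12.632 Mbps × 4680 s × 1.10 = 65029.5 Mb
Total: 157070.8 Mb = 19633.8 MB.
= 18.29 GiB.

18.3 GiB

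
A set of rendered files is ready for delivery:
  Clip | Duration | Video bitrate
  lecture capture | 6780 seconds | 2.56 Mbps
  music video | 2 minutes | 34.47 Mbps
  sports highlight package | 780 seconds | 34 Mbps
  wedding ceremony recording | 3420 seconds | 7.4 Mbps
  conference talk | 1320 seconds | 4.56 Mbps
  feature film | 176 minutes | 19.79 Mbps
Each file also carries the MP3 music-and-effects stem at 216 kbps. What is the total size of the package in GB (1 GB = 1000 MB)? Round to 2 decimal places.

36.66 GB

Audio: 216 kbps = 0.216 Mbps.
lecture capture: 2.776 Mbps × 6780 s = 18821.3 Mb
music video: 34.686 Mbps × 120 s = 4162.3 Mb
sports highlight package: 34.216 Mbps × 780 s = 26688.5 Mb
wedding ceremony recording: 7.616 Mbps × 3420 s = 26046.7 Mb
conference talk: 4.776 Mbps × 1320 s = 6304.3 Mb
feature film: 20.006 Mbps × 10560 s = 211263.4 Mb
Total: 293286.5 Mb = 36660.8 MB.
= 36.66 GB.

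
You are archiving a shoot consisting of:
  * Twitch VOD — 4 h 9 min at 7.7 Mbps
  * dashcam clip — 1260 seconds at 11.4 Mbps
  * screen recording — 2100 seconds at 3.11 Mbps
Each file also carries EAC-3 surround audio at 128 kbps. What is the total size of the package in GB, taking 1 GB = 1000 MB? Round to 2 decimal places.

17.28 GB

Audio: 128 kbps = 0.128 Mbps.
Twitch VOD: 7.828 Mbps × 14940 s = 116950.3 Mb
dashcam clip: 11.528 Mbps × 1260 s = 14525.3 Mb
screen recording: 3.238 Mbps × 2100 s = 6799.8 Mb
Total: 138275.4 Mb = 17284.4 MB.
= 17.28 GB.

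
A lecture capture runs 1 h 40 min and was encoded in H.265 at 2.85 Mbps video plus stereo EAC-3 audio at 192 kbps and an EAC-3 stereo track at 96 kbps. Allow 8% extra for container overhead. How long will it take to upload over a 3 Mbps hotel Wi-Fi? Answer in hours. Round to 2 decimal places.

1.88 hours

1 h 40 min = 100 min = 6000 s
Audio total: 192 + 96 = 288 kbps = 0.288 Mbps.
Total bitrate: 3.138 Mbps.
File: 3.138 Mbps × 6000 s = 18828.0 Mb.
With 8% container overhead: ×1.08. → 20334.2 Mb.
At 3 Mbps: 20334.2 / 3 = 6778.1 s ≈ 1.88 hours.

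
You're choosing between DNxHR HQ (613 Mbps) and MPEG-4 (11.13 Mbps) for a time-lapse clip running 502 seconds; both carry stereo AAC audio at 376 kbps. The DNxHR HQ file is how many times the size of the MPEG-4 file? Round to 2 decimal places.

Audio: 376 kbps = 0.376 Mbps.
DNxHR HQ: 613.376 Mbps × 502 s = 307914.8 Mb = 38.489 GB.
MPEG-4: 11.506 Mbps × 502 s = 5776.0 Mb = 0.722 GB.
Ratio: 38.489 / 0.722 = 53.309.

53.31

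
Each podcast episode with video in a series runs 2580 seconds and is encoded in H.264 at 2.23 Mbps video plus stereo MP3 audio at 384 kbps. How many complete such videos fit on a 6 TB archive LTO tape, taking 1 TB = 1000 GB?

7117

Audio: 384 kbps = 0.384 Mbps.
Total bitrate: 2.614 Mbps.
Per item: 2.614 Mbps × 2580 s = 6,744 Mb = 843.0 MB.
Capacity: 6 TB = 48,000,000 Mb; 7117.31 items → 7117 complete.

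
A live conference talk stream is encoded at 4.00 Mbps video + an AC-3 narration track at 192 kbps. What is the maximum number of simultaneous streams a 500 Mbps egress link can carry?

Audio: 192 kbps = 0.192 Mbps.
Per-viewer media rate: 4.192 Mbps.
500 Mbps = 500.0 Mbps; 500.0 / 4.192 = 119.27 → 119 viewers.

119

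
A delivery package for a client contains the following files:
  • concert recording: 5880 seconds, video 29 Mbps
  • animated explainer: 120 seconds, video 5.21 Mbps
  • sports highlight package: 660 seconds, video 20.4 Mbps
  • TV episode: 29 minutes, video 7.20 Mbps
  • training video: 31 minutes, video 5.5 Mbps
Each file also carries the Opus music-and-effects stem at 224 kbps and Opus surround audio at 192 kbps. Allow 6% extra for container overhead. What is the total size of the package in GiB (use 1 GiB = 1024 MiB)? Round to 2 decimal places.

26.12 GiB

Audio total: 224 + 192 = 416 kbps = 0.416 Mbps.
concert recording: 29.416 Mbps × 5880 s × 1.06 = 183344.0 Mb
animated explainer: 5.626 Mbps × 120 s × 1.06 = 715.6 Mb
sports highlight package: 20.816 Mbps × 660 s × 1.06 = 14562.9 Mb
TV episode: 7.616 Mbps × 1740 s × 1.06 = 14047.0 Mb
training video: 5.916 Mbps × 1860 s × 1.06 = 11664.0 Mb
Total: 224333.5 Mb = 28041.7 MB.
= 26.12 GiB.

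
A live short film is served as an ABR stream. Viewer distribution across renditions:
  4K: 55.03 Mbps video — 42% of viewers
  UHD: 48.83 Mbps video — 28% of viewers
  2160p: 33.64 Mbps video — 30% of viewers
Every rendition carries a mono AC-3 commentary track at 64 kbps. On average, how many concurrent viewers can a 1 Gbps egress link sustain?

Audio: 64 kbps = 0.064 Mbps.
Average per-viewer bitrate: 0.42×55.094 + 0.28×48.894 + 0.30×33.704 = 46.941 Mbps.
1 Gbps = 1,000 Mbps; 1,000 / 46.941 = 21.30 → 21.

21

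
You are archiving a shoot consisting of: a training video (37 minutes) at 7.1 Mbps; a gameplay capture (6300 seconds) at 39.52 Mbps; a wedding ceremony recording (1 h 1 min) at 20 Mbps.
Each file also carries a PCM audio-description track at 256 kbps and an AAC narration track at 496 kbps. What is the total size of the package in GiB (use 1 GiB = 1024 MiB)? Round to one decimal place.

Audio total: 256 + 496 = 752 kbps = 0.752 Mbps.
training video: 7.852 Mbps × 2220 s = 17431.4 Mb
gameplay capture: 40.272 Mbps × 6300 s = 253713.6 Mb
wedding ceremony recording: 20.752 Mbps × 3660 s = 75952.3 Mb
Total: 347097.4 Mb = 43387.2 MB.
= 40.41 GiB.

40.4 GiB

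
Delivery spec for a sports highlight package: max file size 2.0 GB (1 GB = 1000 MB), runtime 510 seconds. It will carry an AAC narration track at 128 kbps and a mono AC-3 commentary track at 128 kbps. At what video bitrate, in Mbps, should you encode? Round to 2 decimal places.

Budget: 2.0 GB = 16000.0 Mb.
Total bitrate budget: 16000.0 Mb / 510 s = 31.373 Mbps.
Audio total: 128 + 128 = 256 kbps = 0.256 Mbps.
Video: 31.373 − 0.256 = 31.117 Mbps.

31.12 Mbps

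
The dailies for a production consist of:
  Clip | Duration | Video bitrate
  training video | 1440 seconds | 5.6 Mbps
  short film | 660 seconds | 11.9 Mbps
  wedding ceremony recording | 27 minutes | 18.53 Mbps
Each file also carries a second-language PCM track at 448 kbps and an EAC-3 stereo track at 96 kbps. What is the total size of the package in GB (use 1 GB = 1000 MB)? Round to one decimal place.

Audio total: 448 + 96 = 544 kbps = 0.544 Mbps.
training video: 6.144 Mbps × 1440 s = 8847.4 Mb
short film: 12.444 Mbps × 660 s = 8213.0 Mb
wedding ceremony recording: 19.074 Mbps × 1620 s = 30899.9 Mb
Total: 47960.3 Mb = 5995.0 MB.
= 5.995 GB.

6.0 GB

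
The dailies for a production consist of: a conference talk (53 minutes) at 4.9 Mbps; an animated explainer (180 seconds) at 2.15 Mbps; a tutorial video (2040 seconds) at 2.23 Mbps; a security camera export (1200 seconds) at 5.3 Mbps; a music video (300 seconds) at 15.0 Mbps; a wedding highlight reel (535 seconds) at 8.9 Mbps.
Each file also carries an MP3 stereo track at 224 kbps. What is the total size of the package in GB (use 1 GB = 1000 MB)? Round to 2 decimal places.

Audio: 224 kbps = 0.224 Mbps.
conference talk: 5.124 Mbps × 3180 s = 16294.3 Mb
animated explainer: 2.374 Mbps × 180 s = 427.3 Mb
tutorial video: 2.454 Mbps × 2040 s = 5006.2 Mb
security camera export: 5.524 Mbps × 1200 s = 6628.8 Mb
music video: 15.224 Mbps × 300 s = 4567.2 Mb
wedding highlight reel: 9.124 Mbps × 535 s = 4881.3 Mb
Total: 37805.1 Mb = 4725.6 MB.
= 4.726 GB.

4.73 GB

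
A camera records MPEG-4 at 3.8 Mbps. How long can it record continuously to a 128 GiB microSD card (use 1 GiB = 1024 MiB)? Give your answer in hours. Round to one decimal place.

80.4 hours

Capacity: 128 GiB = 1,099,512 Mb.
Recording time: 1,099,512 / 3.800 = 289,345 s ≈ 80.4 hours.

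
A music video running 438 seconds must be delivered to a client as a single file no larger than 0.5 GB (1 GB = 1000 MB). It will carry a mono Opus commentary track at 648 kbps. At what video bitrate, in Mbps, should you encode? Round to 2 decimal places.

Budget: 0.5 GB = 4000.0 Mb.
Total bitrate budget: 4000.0 Mb / 438 s = 9.132 Mbps.
Audio: 648 kbps = 0.648 Mbps.
Video: 9.132 − 0.648 = 8.484 Mbps.

8.48 Mbps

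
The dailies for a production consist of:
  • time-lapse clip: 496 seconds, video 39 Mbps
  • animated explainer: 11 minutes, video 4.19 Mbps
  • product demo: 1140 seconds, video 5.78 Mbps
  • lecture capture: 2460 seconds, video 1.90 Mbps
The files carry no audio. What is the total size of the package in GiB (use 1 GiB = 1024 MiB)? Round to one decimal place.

time-lapse clip: 39.000 Mbps × 496 s = 19344.0 Mb
animated explainer: 4.190 Mbps × 660 s = 2765.4 Mb
product demo: 5.780 Mbps × 1140 s = 6589.2 Mb
lecture capture: 1.900 Mbps × 2460 s = 4674.0 Mb
Total: 33372.6 Mb = 4171.6 MB.
= 3.885 GiB.

3.9 GiB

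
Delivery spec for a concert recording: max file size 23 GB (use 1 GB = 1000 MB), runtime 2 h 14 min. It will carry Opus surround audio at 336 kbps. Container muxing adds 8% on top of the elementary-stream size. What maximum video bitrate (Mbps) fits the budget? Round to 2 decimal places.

Budget: 23 GB = 184000.0 Mb.
Stream payload after overhead: 184000.0 / 1.08 = 170370.4 Mb.
2 h 14 min = 134 min = 8040 s
Total bitrate budget: 170370.4 Mb / 8040 s = 21.190 Mbps.
Audio: 336 kbps = 0.336 Mbps.
Video: 21.190 − 0.336 = 20.854 Mbps.

20.85 Mbps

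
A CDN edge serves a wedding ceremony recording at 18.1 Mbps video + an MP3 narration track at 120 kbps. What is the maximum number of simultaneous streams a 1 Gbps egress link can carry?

54

Audio: 120 kbps = 0.120 Mbps.
Per-viewer media rate: 18.220 Mbps.
1 Gbps = 1,000 Mbps; 1,000 / 18.220 = 54.88 → 54 viewers.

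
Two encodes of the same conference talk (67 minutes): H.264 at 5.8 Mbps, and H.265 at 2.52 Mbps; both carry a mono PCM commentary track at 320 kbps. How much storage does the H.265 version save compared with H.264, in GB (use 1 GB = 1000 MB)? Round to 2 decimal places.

67 min = 4020 s
Audio: 320 kbps = 0.320 Mbps.
H.264: 6.120 Mbps × 4020 s = 24602.4 Mb = 3.075 GB.
H.265: 2.840 Mbps × 4020 s = 11416.8 Mb = 1.427 GB.
Saving: 3.075 − 1.427 = 1.648 GB.

1.65 GB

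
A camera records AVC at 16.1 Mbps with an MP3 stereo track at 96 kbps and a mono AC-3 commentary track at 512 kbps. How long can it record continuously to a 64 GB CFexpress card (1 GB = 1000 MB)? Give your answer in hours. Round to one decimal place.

Audio total: 96 + 512 = 608 kbps = 0.608 Mbps.
Total bitrate: 16.1 + 0.608 = 16.708 Mbps.
Capacity: 64 GB = 512,000 Mb.
Recording time: 512,000 / 16.708 = 30,644 s ≈ 8.51 hours.

8.5 hours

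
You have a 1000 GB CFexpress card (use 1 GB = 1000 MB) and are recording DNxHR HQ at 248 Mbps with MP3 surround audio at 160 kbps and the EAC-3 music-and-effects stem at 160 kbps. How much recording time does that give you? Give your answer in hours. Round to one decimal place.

Audio total: 160 + 160 = 320 kbps = 0.320 Mbps.
Total bitrate: 248 + 0.320 = 248.320 Mbps.
Capacity: 1000 GB = 8,000,000 Mb.
Recording time: 8,000,000 / 248.320 = 32,216 s ≈ 8.95 hours.

8.9 hours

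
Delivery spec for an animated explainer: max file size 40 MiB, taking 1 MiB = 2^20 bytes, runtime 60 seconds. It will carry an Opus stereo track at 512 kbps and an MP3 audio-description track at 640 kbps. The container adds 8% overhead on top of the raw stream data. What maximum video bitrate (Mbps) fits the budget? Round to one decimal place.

4.0 Mbps

Budget: 40 MiB = 335.5 Mb.
Stream payload after overhead: 335.5 / 1.08 = 310.7 Mb.
Total bitrate budget: 310.7 Mb / 60 s = 5.178 Mbps.
Audio total: 512 + 640 = 1152 kbps = 1.152 Mbps.
Video: 5.178 − 1.152 = 4.026 Mbps.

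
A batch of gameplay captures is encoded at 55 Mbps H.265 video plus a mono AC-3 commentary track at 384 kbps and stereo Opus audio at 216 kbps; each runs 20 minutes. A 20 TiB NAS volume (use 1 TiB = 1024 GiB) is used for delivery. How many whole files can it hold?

2636

20 min = 1200 s
Audio total: 384 + 216 = 600 kbps = 0.600 Mbps.
Total bitrate: 55.600 Mbps.
Per item: 55.600 Mbps × 1200 s = 66,720 Mb = 8,340 MB.
Capacity: 20 TiB = 175,921,860 Mb; 2636.72 items → 2636 complete.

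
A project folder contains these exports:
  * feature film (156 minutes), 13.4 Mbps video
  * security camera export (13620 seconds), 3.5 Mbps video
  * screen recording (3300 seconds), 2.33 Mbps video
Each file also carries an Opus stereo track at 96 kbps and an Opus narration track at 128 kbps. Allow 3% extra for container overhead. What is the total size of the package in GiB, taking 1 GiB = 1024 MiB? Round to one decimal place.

22.4 GiB

Audio total: 96 + 128 = 224 kbps = 0.224 Mbps.
feature film: 13.624 Mbps × 9360 s × 1.03 = 131346.3 Mb
security camera export: 3.724 Mbps × 13620 s × 1.03 = 52242.5 Mb
screen recording: 2.554 Mbps × 3300 s × 1.03 = 8681.0 Mb
Total: 192269.8 Mb = 24033.7 MB.
= 22.38 GiB.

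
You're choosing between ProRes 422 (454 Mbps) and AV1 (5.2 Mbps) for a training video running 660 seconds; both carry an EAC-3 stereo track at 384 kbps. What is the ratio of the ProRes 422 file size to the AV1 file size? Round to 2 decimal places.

Audio: 384 kbps = 0.384 Mbps.
ProRes 422: 454.384 Mbps × 660 s = 299893.4 Mb = 37.487 GB.
AV1: 5.584 Mbps × 660 s = 3685.4 Mb = 0.461 GB.
Ratio: 37.487 / 0.461 = 81.372.

81.37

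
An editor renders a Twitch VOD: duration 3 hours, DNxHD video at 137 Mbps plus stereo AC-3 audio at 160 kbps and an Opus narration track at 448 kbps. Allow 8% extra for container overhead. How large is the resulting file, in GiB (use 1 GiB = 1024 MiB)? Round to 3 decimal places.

3 h = 10800 s
Audio total: 160 + 448 = 608 kbps = 0.608 Mbps.
Total bitrate: 137 + 0.608 = 137.608 Mbps.
Stream data: 137.608 Mbps × 10800 s = 1486166.4 Mb.
With 8% container overhead: ×1.08.
1,605,060 Mb = 200,632,464,000 bytes ÷ 1,073,741,824 = 186.9 GiB.

186.854 GiB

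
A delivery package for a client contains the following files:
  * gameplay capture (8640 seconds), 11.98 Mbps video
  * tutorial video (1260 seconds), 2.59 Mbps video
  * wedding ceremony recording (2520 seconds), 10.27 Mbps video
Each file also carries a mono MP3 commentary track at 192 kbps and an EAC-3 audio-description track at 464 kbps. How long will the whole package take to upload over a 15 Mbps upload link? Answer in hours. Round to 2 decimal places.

Audio total: 192 + 464 = 656 kbps = 0.656 Mbps.
gameplay capture: 12.636 Mbps × 8640 s = 109175.0 Mb
tutorial video: 3.246 Mbps × 1260 s = 4090.0 Mb
wedding ceremony recording: 10.926 Mbps × 2520 s = 27533.5 Mb
Total: 140798.5 Mb = 17599.8 MB.
At 15 Mbps: 140798.5 / 15 = 9387 s ≈ 2.61 hours.

2.61 hours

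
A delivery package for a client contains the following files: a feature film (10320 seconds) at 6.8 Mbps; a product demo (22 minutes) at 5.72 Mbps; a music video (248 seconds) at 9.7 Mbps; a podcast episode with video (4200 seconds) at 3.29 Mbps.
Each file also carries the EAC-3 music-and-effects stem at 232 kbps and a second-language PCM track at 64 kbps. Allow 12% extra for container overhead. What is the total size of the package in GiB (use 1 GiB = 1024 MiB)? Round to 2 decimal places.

12.87 GiB

Audio total: 232 + 64 = 296 kbps = 0.296 Mbps.
feature film: 7.096 Mbps × 10320 s × 1.12 = 82018.4 Mb
product demo: 6.016 Mbps × 1320 s × 1.12 = 8894.1 Mb
music video: 9.996 Mbps × 248 s × 1.12 = 2776.5 Mb
podcast episode with video: 3.586 Mbps × 4200 s × 1.12 = 16868.5 Mb
Total: 110557.5 Mb = 13819.7 MB.
= 12.87 GiB.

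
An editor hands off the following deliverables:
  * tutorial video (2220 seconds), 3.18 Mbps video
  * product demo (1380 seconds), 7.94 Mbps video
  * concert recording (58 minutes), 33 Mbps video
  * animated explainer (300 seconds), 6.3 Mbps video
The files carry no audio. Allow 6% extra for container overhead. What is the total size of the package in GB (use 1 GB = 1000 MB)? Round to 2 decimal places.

17.85 GB

tutorial video: 3.180 Mbps × 2220 s × 1.06 = 7483.2 Mb
product demo: 7.940 Mbps × 1380 s × 1.06 = 11614.6 Mb
concert recording: 33.000 Mbps × 3480 s × 1.06 = 121730.4 Mb
animated explainer: 6.300 Mbps × 300 s × 1.06 = 2003.4 Mb
Total: 142831.6 Mb = 17854.0 MB.
= 17.85 GB.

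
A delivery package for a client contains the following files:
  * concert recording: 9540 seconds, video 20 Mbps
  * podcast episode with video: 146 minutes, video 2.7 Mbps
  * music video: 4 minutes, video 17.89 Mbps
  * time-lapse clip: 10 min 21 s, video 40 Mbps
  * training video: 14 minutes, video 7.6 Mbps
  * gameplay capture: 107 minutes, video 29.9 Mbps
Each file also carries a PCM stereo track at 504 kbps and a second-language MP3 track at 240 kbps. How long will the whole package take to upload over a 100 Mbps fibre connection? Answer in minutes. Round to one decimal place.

Audio total: 504 + 240 = 744 kbps = 0.744 Mbps.
concert recording: 20.744 Mbps × 9540 s = 197897.8 Mb
podcast episode with video: 3.444 Mbps × 8760 s = 30169.4 Mb
music video: 18.634 Mbps × 240 s = 4472.2 Mb
time-lapse clip: 40.744 Mbps × 621 s = 25302.0 Mb
training video: 8.344 Mbps × 840 s = 7009.0 Mb
gameplay capture: 30.644 Mbps × 6420 s = 196734.5 Mb
Total: 461584.8 Mb = 57698.1 MB.
At 100 Mbps: 461584.8 / 100 = 4616 s ≈ 76.9 minutes.

76.9 minutes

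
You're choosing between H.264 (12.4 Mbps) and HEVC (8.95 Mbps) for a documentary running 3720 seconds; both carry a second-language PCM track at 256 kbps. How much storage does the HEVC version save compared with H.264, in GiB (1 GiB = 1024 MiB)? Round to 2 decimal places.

Audio: 256 kbps = 0.256 Mbps.
H.264: 12.656 Mbps × 3720 s = 47080.3 Mb = 5.481 GiB.
HEVC: 9.206 Mbps × 3720 s = 34246.3 Mb = 3.987 GiB.
Saving: 5.481 − 3.987 = 1.494 GiB.

1.49 GiB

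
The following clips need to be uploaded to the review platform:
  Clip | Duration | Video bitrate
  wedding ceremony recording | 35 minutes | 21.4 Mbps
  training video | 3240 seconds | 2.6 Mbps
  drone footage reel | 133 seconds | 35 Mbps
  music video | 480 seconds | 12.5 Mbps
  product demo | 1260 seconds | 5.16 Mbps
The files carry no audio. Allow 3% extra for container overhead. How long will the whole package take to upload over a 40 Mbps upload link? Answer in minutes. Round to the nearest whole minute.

wedding ceremony recording: 21.400 Mbps × 2100 s × 1.03 = 46288.2 Mb
training video: 2.600 Mbps × 3240 s × 1.03 = 8676.7 Mb
drone footage reel: 35.000 Mbps × 133 s × 1.03 = 4794.6 Mb
music video: 12.500 Mbps × 480 s × 1.03 = 6180.0 Mb
product demo: 5.160 Mbps × 1260 s × 1.03 = 6696.6 Mb
Total: 72636.2 Mb = 9079.5 MB.
At 40 Mbps: 72636.2 / 40 = 1816 s ≈ 30.3 minutes.

30 minutes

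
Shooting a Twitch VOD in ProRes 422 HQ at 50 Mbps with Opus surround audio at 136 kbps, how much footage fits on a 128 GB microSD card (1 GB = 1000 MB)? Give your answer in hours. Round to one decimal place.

5.7 hours

Audio: 136 kbps = 0.136 Mbps.
Total bitrate: 50 + 0.136 = 50.136 Mbps.
Capacity: 128 GB = 1,024,000 Mb.
Recording time: 1,024,000 / 50.136 = 20,424 s ≈ 5.67 hours.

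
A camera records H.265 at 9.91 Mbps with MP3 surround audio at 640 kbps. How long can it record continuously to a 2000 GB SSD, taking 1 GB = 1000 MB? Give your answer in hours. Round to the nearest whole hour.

421 hours

Audio: 640 kbps = 0.640 Mbps.
Total bitrate: 9.91 + 0.640 = 10.550 Mbps.
Capacity: 2000 GB = 16,000,000 Mb.
Recording time: 16,000,000 / 10.550 = 1,516,588 s ≈ 421 hours.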